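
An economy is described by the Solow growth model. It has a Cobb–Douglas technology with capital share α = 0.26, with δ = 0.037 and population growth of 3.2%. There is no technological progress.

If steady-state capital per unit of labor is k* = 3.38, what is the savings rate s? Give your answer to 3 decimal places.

In steady state, investment equals break-even investment: s·k^α = (n + δ)·k.
So s / (n + δ) = (k*)^(1−α) = 3.38^0.74 = 2.4626.
Therefore s = 2.4626 × (n + δ) = 2.4626 × 0.069 = 0.1699.

s ≈ 0.170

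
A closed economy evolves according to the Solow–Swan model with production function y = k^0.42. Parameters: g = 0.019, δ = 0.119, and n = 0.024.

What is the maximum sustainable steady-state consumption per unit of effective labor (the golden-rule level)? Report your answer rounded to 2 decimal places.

c_gold ≈ 1.16

At the golden rule, f'(k) = n + g + δ, so α·k^(α−1) = n + g + δ and k_gold = (α/(n + g + δ))^(1/(1−α)).
k_gold = (0.42/0.162)^(1/0.58) = 2.5926^1.7241 ≈ 5.1680
c_gold = f(k_gold) − (n + g + δ)·k_gold = 1.9934 − 0.162×5.1680 ≈ 1.1562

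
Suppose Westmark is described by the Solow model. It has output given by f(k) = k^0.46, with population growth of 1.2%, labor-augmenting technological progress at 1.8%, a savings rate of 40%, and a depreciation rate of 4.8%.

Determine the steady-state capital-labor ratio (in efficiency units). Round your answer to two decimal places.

k* ≈ 20.64

Steady state requires s·f(k) = (n + g + δ)·k, i.e. s·k^α = (n + g + δ)·k.
Dividing both sides by k: k^(1−α) = s / (n + g + δ).
k^0.54 = 0.40 / (0.012 + 0.018 + 0.048) = 0.40 / 0.078 = 5.1282
k* = 5.1282^(1/0.54) ≈ 20.6419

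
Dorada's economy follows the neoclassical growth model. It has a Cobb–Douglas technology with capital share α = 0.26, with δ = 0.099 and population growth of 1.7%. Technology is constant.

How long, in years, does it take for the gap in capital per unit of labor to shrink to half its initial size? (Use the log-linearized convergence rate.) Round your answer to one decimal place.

Near the steady state the convergence rate is λ = (1 − α)(n + δ).
λ = (1 − 0.26) × 0.116 = 0.74 × 0.116 = 0.08584
Half-life = ln 2 / λ = 0.6931 / 0.08584 ≈ 8.07 years

about 8.1 years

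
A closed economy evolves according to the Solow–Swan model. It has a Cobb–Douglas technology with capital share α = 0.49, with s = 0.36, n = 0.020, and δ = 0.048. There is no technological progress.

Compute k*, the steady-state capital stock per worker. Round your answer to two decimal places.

k* = 26.25

In steady state, investment equals break-even investment: s·k^α = (n + δ)·k.
Dividing both sides by k: k^(1−α) = s / (n + δ).
k^0.51 = 0.36 / (0.020 + 0.048) = 0.36 / 0.068 = 5.2941
k* = 5.2941^(1/0.51) ≈ 26.2543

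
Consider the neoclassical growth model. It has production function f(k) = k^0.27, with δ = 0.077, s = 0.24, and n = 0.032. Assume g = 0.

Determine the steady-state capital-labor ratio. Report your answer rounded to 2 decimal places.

Steady state requires s·f(k) = (n + δ)·k, i.e. s·k^α = (n + δ)·k.
Rearranging, k^(1−α) = s / (n + δ).
k^0.73 = 0.24 / (0.032 + 0.077) = 0.24 / 0.109 = 2.2018
k* = 2.2018^(1/0.73) ≈ 2.9482

k* ≈ 2.95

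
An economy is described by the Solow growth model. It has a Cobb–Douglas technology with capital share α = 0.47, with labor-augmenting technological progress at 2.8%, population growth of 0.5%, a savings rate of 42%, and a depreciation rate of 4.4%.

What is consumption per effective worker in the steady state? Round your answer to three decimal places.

c* = 2.611

In steady state, investment equals break-even investment: s·k^α = (n + g + δ)·k.
Rearranging, k^(1−α) = s / (n + g + δ).
k^0.53 = 0.42 / (0.005 + 0.028 + 0.044) = 0.42 / 0.077 = 5.4545
k* = 5.4545^(1/0.53) ≈ 24.5529
y* = (k*)^α = 24.5529^0.47 ≈ 4.5014
c* = (1 − s)·y* = (1 − 0.42) × 4.5014 ≈ 2.6108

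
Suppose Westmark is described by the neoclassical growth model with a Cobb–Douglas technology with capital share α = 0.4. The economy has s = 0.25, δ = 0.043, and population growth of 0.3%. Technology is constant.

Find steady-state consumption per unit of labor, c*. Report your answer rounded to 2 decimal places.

c* ≈ 2.32

In steady state, investment equals break-even investment: s·k^α = (n + δ)·k.
Rearranging, k^(1−α) = s / (n + δ).
k^0.6 = 0.25 / (0.003 + 0.043) = 0.25 / 0.046 = 5.4348
k* = 5.4348^(1/0.6) ≈ 16.7999
y* = (k*)^α = 16.7999^0.4 ≈ 3.0912
c* = (1 − s)·y* = (1 − 0.25) × 3.0912 ≈ 2.3184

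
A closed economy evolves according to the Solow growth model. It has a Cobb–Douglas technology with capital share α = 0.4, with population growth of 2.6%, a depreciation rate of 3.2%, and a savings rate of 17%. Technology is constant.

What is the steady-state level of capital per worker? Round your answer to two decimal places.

At the steady state, Δk = 0, so s·k^α = (n + δ)·k.
Rearranging, k^(1−α) = s / (n + δ).
k^0.6 = 0.17 / (0.026 + 0.032) = 0.17 / 0.058 = 2.9310
k* = 2.9310^(1/0.6) ≈ 6.0029

k* = 6.00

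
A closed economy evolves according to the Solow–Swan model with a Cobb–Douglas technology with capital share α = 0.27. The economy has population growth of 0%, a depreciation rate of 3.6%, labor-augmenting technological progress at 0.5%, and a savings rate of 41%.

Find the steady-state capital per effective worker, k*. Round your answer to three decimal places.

k* ≈ 23.435

At the steady state, Δk = 0, so s·k^α = (n + g + δ)·k.
Dividing both sides by k: k^(1−α) = s / (n + g + δ).
k^0.73 = 0.41 / (0.000 + 0.005 + 0.036) = 0.41 / 0.041 = 10.0000
k* = 10.0000^(1/0.73) ≈ 23.4349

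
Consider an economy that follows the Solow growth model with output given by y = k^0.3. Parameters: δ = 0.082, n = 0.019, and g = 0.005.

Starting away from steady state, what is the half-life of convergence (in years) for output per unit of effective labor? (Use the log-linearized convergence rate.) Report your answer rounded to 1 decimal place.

Near the steady state the convergence rate is λ = (1 − α)(n + g + δ).
λ = (1 − 0.3) × 0.106 = 0.7 × 0.106 = 0.0742
Half-life = ln 2 / λ = 0.6931 / 0.0742 ≈ 9.34 years

t_½ ≈ 9.3 years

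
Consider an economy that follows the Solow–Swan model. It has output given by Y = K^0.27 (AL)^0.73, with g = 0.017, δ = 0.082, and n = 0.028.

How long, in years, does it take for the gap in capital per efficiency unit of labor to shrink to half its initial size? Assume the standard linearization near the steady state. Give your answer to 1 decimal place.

t_½ ≈ 7.5 years

Near the steady state the convergence rate is λ = (1 − α)(n + g + δ).
λ = (1 − 0.27) × 0.127 = 0.73 × 0.127 = 0.09271
Half-life = ln 2 / λ = 0.6931 / 0.09271 ≈ 7.48 years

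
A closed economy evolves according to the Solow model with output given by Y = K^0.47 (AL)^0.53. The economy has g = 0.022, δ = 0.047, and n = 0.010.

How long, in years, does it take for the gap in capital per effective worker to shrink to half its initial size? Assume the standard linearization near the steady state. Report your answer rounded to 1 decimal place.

half-life ≈ 16.6 years

Near the steady state the convergence rate is λ = (1 − α)(n + g + δ).
λ = (1 − 0.47) × 0.079 = 0.53 × 0.079 = 0.04187
Half-life = ln 2 / λ = 0.6931 / 0.04187 ≈ 16.55 years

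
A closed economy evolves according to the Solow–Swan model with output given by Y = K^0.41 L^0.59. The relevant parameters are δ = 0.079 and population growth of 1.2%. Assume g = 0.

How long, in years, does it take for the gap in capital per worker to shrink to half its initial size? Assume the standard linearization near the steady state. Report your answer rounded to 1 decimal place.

about 12.9 years

Near the steady state the convergence rate is λ = (1 − α)(n + δ).
λ = (1 − 0.41) × 0.091 = 0.59 × 0.091 = 0.05369
Half-life = ln 2 / λ = 0.6931 / 0.05369 ≈ 12.91 years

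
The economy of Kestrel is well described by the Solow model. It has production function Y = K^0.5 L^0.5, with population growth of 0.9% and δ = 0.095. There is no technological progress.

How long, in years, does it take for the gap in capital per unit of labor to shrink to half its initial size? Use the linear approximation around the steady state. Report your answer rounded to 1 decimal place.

half-life ≈ 13.3 years

Near the steady state the convergence rate is λ = (1 − α)(n + δ).
λ = (1 − 0.5) × 0.104 = 0.5 × 0.104 = 0.0520
Half-life = ln 2 / λ = 0.6931 / 0.0520 ≈ 13.33 years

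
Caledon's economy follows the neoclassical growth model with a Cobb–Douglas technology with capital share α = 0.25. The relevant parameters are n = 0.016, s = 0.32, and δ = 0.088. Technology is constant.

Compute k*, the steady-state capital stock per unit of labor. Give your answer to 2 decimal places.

At the steady state, Δk = 0, so s·k^α = (n + δ)·k.
Rearranging, k^(1−α) = s / (n + δ).
k^0.75 = 0.32 / (0.016 + 0.088) = 0.32 / 0.104 = 3.0769
k* = 3.0769^(1/0.75) ≈ 4.4753

k* ≈ 4.48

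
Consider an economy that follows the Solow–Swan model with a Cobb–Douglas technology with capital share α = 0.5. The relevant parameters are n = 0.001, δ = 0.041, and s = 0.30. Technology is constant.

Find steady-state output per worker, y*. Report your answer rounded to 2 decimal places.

At the steady state, Δk = 0, so s·k^α = (n + δ)·k.
Rearranging, k^(1−α) = s / (n + δ).
k^0.5 = 0.30 / (0.001 + 0.041) = 0.30 / 0.042 = 7.1429
k* = 7.1429^(1/0.5) ≈ 51.0210
y* = (k*)^α = 51.0210^0.5 ≈ 7.1429

y* ≈ 7.14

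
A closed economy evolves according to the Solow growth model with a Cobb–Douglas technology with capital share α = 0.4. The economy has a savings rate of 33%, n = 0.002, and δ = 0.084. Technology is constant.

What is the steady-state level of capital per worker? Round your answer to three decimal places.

Steady state requires s·f(k) = (n + δ)·k, i.e. s·k^α = (n + δ)·k.
Dividing both sides by k: k^(1−α) = s / (n + δ).
k^0.6 = 0.33 / (0.002 + 0.084) = 0.33 / 0.086 = 3.8372
k* = 3.8372^(1/0.6) ≈ 9.4050

k* ≈ 9.405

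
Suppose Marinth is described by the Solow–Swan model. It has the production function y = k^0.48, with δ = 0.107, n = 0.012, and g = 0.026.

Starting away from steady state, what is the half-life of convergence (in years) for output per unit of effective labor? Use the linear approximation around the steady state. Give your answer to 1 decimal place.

half-life ≈ 9.2 years

Near the steady state the convergence rate is λ = (1 − α)(n + g + δ).
λ = (1 − 0.48) × 0.145 = 0.52 × 0.145 = 0.0754
Half-life = ln 2 / λ = 0.6931 / 0.0754 ≈ 9.19 years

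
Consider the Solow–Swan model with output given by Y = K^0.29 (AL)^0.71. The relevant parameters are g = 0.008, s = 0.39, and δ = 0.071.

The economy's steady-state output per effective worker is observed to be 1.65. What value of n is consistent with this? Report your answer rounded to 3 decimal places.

In steady state, investment equals break-even investment: s·k^α = (n + g + δ)·k.
Since y* = [s/(n + g + δ)]^(α/(1−α)), we have s/(n + g + δ) = (y*)^((1−α)/α) = 1.65^2.4483 = 3.4077.
Therefore n + g + δ = s / 3.4077 = 0.39 / 3.4077 = 0.1144, so n = 0.1144 − 0.079 = 0.0354.

n ≈ 0.035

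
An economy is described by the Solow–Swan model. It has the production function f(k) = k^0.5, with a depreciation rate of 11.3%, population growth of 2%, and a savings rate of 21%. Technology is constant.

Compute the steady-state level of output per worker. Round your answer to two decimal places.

y* ≈ 1.58

In steady state, investment equals break-even investment: s·k^α = (n + δ)·k.
Rearranging, k^(1−α) = s / (n + δ).
k^0.5 = 0.21 / (0.020 + 0.113) = 0.21 / 0.133 = 1.5789
k* = 1.5789^(1/0.5) ≈ 2.4929
y* = (k*)^α = 2.4929^0.5 ≈ 1.5789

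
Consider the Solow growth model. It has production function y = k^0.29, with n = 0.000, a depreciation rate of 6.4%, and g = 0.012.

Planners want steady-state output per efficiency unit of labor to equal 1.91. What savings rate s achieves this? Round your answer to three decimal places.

At the steady state, Δk = 0, so s·k^α = (n + g + δ)·k.
Since y* = [s/(n + g + δ)]^(α/(1−α)), we have s/(n + g + δ) = (y*)^((1−α)/α) = 1.91^2.4483 = 4.8759.
Therefore s = 4.8759 × (n + g + δ) = 4.8759 × 0.076 = 0.3706.

s ≈ 0.371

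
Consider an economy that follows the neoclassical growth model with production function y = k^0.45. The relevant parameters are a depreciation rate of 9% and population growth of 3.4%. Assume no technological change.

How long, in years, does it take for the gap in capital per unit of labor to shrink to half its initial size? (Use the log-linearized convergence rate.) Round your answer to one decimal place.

half-life ≈ 10.2 years

Near the steady state the convergence rate is λ = (1 − α)(n + δ).
λ = (1 − 0.45) × 0.124 = 0.55 × 0.124 = 0.0682
Half-life = ln 2 / λ = 0.6931 / 0.0682 ≈ 10.16 years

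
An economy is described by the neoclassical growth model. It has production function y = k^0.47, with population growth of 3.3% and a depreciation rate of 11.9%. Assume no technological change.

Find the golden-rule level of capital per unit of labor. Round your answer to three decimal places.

k_gold ≈ 8.414

The golden rule sets f'(k) = n + δ, i.e. α·k^(α−1) = n + δ.
So k^(1−α) = α / (n + δ) = 0.47 / 0.152 = 3.0921.
k_gold = 3.0921^(1/0.53) ≈ 8.4141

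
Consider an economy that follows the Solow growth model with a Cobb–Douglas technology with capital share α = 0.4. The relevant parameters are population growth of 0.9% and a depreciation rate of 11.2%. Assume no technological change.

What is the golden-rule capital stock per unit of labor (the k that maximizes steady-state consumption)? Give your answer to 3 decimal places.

The golden rule sets f'(k) = n + δ, i.e. α·k^(α−1) = n + δ.
So k^(1−α) = α / (n + δ) = 0.4 / 0.121 = 3.3058.
k_gold = 3.3058^(1/0.6) ≈ 7.3360

k_gold ≈ 7.336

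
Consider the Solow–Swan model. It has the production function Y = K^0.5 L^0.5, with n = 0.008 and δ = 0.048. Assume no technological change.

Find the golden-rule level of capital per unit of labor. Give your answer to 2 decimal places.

k_gold ≈ 79.72

The golden rule sets f'(k) = n + δ, i.e. α·k^(α−1) = n + δ.
So k^(1−α) = α / (n + δ) = 0.5 / 0.056 = 8.9286.
k_gold = 8.9286^(1/0.5) ≈ 79.7199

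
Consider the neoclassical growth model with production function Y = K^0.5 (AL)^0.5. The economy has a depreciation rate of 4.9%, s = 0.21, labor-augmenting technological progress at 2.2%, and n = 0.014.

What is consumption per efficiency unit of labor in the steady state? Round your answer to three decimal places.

At the steady state, Δk = 0, so s·k^α = (n + g + δ)·k.
Rearranging, k^(1−α) = s / (n + g + δ).
k^0.5 = 0.21 / (0.014 + 0.022 + 0.049) = 0.21 / 0.085 = 2.4706
k* = 2.4706^(1/0.5) ≈ 6.1039
y* = (k*)^α = 6.1039^0.5 ≈ 2.4706
c* = (1 − s)·y* = (1 − 0.21) × 2.4706 ≈ 1.9518

c* ≈ 1.952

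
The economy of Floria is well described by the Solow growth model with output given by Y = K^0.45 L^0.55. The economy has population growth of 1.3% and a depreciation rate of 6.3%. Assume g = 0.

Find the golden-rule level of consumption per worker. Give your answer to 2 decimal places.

At the golden rule, f'(k) = n + δ, so α·k^(α−1) = n + δ and k_gold = (α/(n + δ))^(1/(1−α)).
k_gold = (0.45/0.076)^(1/0.55) = 5.9211^1.8182 ≈ 25.3736
c_gold = f(k_gold) − (n + δ)·k_gold = 4.2852 − 0.076×25.3736 ≈ 2.3568

c_gold ≈ 2.36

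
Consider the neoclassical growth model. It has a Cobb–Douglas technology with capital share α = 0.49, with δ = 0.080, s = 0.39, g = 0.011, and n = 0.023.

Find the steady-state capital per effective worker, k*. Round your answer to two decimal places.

At the steady state, Δk = 0, so s·k^α = (n + g + δ)·k.
Rearranging, k^(1−α) = s / (n + g + δ).
k^0.51 = 0.39 / (0.023 + 0.011 + 0.080) = 0.39 / 0.114 = 3.4211
k* = 3.4211^(1/0.51) ≈ 11.1528

k* = 11.15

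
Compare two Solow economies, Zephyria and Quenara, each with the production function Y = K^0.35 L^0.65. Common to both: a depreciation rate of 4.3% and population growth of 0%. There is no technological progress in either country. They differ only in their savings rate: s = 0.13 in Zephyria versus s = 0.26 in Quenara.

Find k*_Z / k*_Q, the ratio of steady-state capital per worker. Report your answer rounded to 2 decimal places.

ratio ≈ 0.34

Steady-state k* = [s/(n + δ)]^(1/(1−α)), so the ratio is [ (s_Z/(n + δ)_Z) / (s_Q/(n + δ)_Q) ]^1.5385.
s_Z/(n + δ)_Z = 0.13/0.043 = 3.0233; s_Q/(n + δ)_Q = 0.26/0.043 = 6.0465.
Ratio = (3.0233/6.0465)^1.5385 = 0.5000^1.5385 ≈ 0.3442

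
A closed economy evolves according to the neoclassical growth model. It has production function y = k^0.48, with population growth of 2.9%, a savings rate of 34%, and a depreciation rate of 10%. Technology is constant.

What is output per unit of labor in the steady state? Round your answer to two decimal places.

y* = 2.45

At the steady state, Δk = 0, so s·k^α = (n + δ)·k.
Rearranging, k^(1−α) = s / (n + δ).
k^0.52 = 0.34 / (0.029 + 0.100) = 0.34 / 0.129 = 2.6357
k* = 2.6357^(1/0.52) ≈ 6.4479
y* = (k*)^α = 6.4479^0.48 ≈ 2.4464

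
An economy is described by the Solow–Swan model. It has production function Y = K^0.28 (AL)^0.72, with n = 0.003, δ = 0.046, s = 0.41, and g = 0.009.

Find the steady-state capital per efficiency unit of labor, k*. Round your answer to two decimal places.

k* = 15.12

At the steady state, Δk = 0, so s·k^α = (n + g + δ)·k.
Rearranging, k^(1−α) = s / (n + g + δ).
k^0.72 = 0.41 / (0.003 + 0.009 + 0.046) = 0.41 / 0.058 = 7.0690
k* = 7.0690^(1/0.72) ≈ 15.1239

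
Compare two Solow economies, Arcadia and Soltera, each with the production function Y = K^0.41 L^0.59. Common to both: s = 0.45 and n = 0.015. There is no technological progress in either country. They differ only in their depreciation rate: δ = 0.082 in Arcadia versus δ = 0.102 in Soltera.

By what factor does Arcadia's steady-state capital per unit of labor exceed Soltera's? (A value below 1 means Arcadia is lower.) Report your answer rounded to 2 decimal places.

ratio ≈ 1.37

Steady-state k* = [s/(n + δ)]^(1/(1−α)), so the ratio is [ (s_A/(n + δ)_A) / (s_S/(n + δ)_S) ]^1.6949.
s_A/(n + δ)_A = 0.45/0.097 = 4.6392; s_S/(n + δ)_S = 0.45/0.117 = 3.8462.
Ratio = (4.6392/3.8462)^1.6949 = 1.2062^1.6949 ≈ 1.3740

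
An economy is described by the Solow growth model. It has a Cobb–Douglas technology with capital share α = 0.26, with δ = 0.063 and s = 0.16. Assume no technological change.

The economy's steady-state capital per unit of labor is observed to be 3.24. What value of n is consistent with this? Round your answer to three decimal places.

In steady state, investment equals break-even investment: s·k^α = (n + δ)·k.
So s / (n + δ) = (k*)^(1−α) = 3.24^0.74 = 2.3867.
Therefore n + δ = s / 2.3867 = 0.16 / 2.3867 = 0.0670, so n = 0.0670 − 0.063 = 0.0040.

n ≈ 0.004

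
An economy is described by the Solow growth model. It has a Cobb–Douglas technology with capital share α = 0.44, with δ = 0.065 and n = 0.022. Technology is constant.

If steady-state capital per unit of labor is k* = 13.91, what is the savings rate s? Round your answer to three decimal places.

At the steady state, Δk = 0, so s·k^α = (n + δ)·k.
So s / (n + δ) = (k*)^(1−α) = 13.91^0.56 = 4.3678.
Therefore s = 4.3678 × (n + δ) = 4.3678 × 0.087 = 0.3800.

s ≈ 0.380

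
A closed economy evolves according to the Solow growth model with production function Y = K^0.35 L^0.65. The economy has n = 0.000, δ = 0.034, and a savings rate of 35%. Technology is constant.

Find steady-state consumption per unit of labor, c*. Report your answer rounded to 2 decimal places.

c* = 2.28

Steady state requires s·f(k) = (n + δ)·k, i.e. s·k^α = (n + δ)·k.
Rearranging, k^(1−α) = s / (n + δ).
k^0.65 = 0.35 / (0.000 + 0.034) = 0.35 / 0.034 = 10.2941
k* = 10.2941^(1/0.65) ≈ 36.1267
y* = (k*)^α = 36.1267^0.35 ≈ 3.5095
c* = (1 − s)·y* = (1 − 0.35) × 3.5095 ≈ 2.2812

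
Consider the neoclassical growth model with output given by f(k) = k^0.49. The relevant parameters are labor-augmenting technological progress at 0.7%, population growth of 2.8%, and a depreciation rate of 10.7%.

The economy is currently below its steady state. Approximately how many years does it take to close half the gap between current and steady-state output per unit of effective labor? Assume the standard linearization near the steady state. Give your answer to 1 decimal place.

Near the steady state the convergence rate is λ = (1 − α)(n + g + δ).
λ = (1 − 0.49) × 0.142 = 0.51 × 0.142 = 0.07242
Half-life = ln 2 / λ = 0.6931 / 0.07242 ≈ 9.57 years

half-life ≈ 9.6 years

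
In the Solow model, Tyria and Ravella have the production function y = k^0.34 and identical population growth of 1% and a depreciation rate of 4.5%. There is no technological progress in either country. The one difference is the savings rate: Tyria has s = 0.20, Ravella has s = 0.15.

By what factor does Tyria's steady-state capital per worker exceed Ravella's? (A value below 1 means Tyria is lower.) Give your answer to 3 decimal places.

k*_T / k*_R ≈ 1.546

Steady-state k* = [s/(n + δ)]^(1/(1−α)), so the ratio is [ (s_T/(n + δ)_T) / (s_R/(n + δ)_R) ]^1.5152.
s_T/(n + δ)_T = 0.20/0.055 = 3.6364; s_R/(n + δ)_R = 0.15/0.055 = 2.7273.
Ratio = (3.6364/2.7273)^1.5152 = 1.3333^1.5152 ≈ 1.5463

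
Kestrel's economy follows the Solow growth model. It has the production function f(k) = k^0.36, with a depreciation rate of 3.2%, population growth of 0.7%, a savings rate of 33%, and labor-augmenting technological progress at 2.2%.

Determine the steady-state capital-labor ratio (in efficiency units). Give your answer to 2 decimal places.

k* ≈ 13.98

In steady state, investment equals break-even investment: s·k^α = (n + g + δ)·k.
Dividing both sides by k: k^(1−α) = s / (n + g + δ).
k^0.64 = 0.33 / (0.007 + 0.022 + 0.032) = 0.33 / 0.061 = 5.4098
k* = 5.4098^(1/0.64) ≈ 13.9828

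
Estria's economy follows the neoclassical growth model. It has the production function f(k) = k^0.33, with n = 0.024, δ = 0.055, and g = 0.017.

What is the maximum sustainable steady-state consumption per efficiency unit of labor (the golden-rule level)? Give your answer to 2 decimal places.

At the golden rule, f'(k) = n + g + δ, so α·k^(α−1) = n + g + δ and k_gold = (α/(n + g + δ))^(1/(1−α)).
k_gold = (0.33/0.096)^(1/0.67) = 3.4375^1.4925 ≈ 6.3145
c_gold = f(k_gold) − (n + g + δ)·k_gold = 1.8370 − 0.096×6.3145 ≈ 1.2308

c_gold ≈ 1.23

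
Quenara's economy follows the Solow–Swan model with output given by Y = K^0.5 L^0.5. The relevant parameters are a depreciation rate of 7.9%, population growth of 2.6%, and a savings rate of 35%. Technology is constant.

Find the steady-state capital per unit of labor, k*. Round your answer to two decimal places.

k* ≈ 11.11

At the steady state, Δk = 0, so s·k^α = (n + δ)·k.
Rearranging, k^(1−α) = s / (n + δ).
k^0.5 = 0.35 / (0.026 + 0.079) = 0.35 / 0.105 = 3.3333
k* = 3.3333^(1/0.5) ≈ 11.1109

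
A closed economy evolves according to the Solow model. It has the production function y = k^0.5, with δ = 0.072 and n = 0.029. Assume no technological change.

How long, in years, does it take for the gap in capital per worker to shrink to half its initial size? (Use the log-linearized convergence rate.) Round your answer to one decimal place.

Near the steady state the convergence rate is λ = (1 − α)(n + δ).
λ = (1 − 0.5) × 0.101 = 0.5 × 0.101 = 0.0505
Half-life = ln 2 / λ = 0.6931 / 0.0505 ≈ 13.72 years

about 13.7 years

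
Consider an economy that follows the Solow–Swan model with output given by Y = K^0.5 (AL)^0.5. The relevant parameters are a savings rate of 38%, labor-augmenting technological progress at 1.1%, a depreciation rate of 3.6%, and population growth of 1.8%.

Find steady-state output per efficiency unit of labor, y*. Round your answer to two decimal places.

In steady state, investment equals break-even investment: s·k^α = (n + g + δ)·k.
Dividing both sides by k: k^(1−α) = s / (n + g + δ).
k^0.5 = 0.38 / (0.018 + 0.011 + 0.036) = 0.38 / 0.065 = 5.8462
k* = 5.8462^(1/0.5) ≈ 34.1781
y* = (k*)^α = 34.1781^0.5 ≈ 5.8462

y* ≈ 5.85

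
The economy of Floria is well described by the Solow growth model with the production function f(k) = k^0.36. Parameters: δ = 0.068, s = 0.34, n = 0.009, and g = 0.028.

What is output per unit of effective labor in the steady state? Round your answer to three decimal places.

In steady state, investment equals break-even investment: s·k^α = (n + g + δ)·k.
Dividing both sides by k: k^(1−α) = s / (n + g + δ).
k^0.64 = 0.34 / (0.009 + 0.028 + 0.068) = 0.34 / 0.105 = 3.2381
k* = 3.2381^(1/0.64) ≈ 6.2709
y* = (k*)^α = 6.2709^0.36 ≈ 1.9366

y* = 1.937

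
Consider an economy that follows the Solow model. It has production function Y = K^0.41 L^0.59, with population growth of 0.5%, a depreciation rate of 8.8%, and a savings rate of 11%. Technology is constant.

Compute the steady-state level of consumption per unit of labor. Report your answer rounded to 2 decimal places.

c* ≈ 1.00

In steady state, investment equals break-even investment: s·k^α = (n + δ)·k.
Rearranging, k^(1−α) = s / (n + δ).
k^0.59 = 0.11 / (0.005 + 0.088) = 0.11 / 0.093 = 1.1828
k* = 1.1828^(1/0.59) ≈ 1.3292
y* = (k*)^α = 1.3292^0.41 ≈ 1.1238
c* = (1 − s)·y* = (1 − 0.11) × 1.1238 ≈ 1.0002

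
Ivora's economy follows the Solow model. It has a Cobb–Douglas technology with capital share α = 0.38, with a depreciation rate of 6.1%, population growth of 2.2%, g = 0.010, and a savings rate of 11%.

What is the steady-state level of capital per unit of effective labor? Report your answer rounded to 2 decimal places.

k* ≈ 1.31

At the steady state, Δk = 0, so s·k^α = (n + g + δ)·k.
Rearranging, k^(1−α) = s / (n + g + δ).
k^0.62 = 0.11 / (0.022 + 0.010 + 0.061) = 0.11 / 0.093 = 1.1828
k* = 1.1828^(1/0.62) ≈ 1.3110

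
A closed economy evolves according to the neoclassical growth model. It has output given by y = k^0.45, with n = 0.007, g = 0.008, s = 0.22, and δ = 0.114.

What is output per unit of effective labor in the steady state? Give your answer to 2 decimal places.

In steady state, investment equals break-even investment: s·k^α = (n + g + δ)·k.
Dividing both sides by k: k^(1−α) = s / (n + g + δ).
k^0.55 = 0.22 / (0.007 + 0.008 + 0.114) = 0.22 / 0.129 = 1.7054
k* = 1.7054^(1/0.55) ≈ 2.6394
y* = (k*)^α = 2.6394^0.45 ≈ 1.5477

y* = 1.55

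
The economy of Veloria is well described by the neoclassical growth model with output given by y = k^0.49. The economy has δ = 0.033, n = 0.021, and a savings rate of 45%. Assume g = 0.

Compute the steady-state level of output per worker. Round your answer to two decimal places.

y* ≈ 7.67

In steady state, investment equals break-even investment: s·k^α = (n + δ)·k.
Dividing both sides by k: k^(1−α) = s / (n + δ).
k^0.51 = 0.45 / (0.021 + 0.033) = 0.45 / 0.054 = 8.3333
k* = 8.3333^(1/0.51) ≈ 63.9033
y* = (k*)^α = 63.9033^0.49 ≈ 7.6684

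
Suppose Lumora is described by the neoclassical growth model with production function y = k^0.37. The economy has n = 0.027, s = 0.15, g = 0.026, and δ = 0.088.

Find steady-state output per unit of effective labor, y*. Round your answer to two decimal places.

Steady state requires s·f(k) = (n + g + δ)·k, i.e. s·k^α = (n + g + δ)·k.
Dividing both sides by k: k^(1−α) = s / (n + g + δ).
k^0.63 = 0.15 / (0.027 + 0.026 + 0.088) = 0.15 / 0.141 = 1.0638
k* = 1.0638^(1/0.63) ≈ 1.1032
y* = (k*)^α = 1.1032^0.37 ≈ 1.0370

y* ≈ 1.04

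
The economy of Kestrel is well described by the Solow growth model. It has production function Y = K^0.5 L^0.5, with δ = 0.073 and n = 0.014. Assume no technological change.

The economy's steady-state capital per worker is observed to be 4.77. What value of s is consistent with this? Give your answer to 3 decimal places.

Steady state requires s·f(k) = (n + δ)·k, i.e. s·k^α = (n + δ)·k.
So s / (n + δ) = (k*)^(1−α) = 4.77^0.5 = 2.1840.
Therefore s = 2.1840 × (n + δ) = 2.1840 × 0.087 = 0.1900.

s ≈ 0.190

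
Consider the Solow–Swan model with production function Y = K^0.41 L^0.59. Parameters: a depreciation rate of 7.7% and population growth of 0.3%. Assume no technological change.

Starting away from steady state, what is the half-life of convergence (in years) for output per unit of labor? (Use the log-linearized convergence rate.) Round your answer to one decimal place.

Near the steady state the convergence rate is λ = (1 − α)(n + δ).
λ = (1 − 0.41) × 0.080 = 0.59 × 0.080 = 0.0472
Half-life = ln 2 / λ = 0.6931 / 0.0472 ≈ 14.68 years

t_½ ≈ 14.7 years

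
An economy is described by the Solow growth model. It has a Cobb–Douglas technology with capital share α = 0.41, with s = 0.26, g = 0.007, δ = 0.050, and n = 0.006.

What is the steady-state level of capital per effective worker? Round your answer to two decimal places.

k* ≈ 11.05

Steady state requires s·f(k) = (n + g + δ)·k, i.e. s·k^α = (n + g + δ)·k.
Rearranging, k^(1−α) = s / (n + g + δ).
k^0.59 = 0.26 / (0.006 + 0.007 + 0.050) = 0.26 / 0.063 = 4.1270
k* = 4.1270^(1/0.59) ≈ 11.0522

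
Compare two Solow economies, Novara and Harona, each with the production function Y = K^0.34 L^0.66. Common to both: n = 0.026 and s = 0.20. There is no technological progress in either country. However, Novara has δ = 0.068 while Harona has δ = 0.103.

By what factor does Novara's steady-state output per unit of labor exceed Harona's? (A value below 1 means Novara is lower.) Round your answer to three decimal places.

y*_N / y*_H ≈ 1.177

Steady-state y* = [s/(n + δ)]^(α/(1−α)), so the ratio is [ (s_N/(n + δ)_N) / (s_H/(n + δ)_H) ]^0.5152.
s_N/(n + δ)_N = 0.20/0.094 = 2.1277; s_H/(n + δ)_H = 0.20/0.129 = 1.5504.
Ratio = (2.1277/1.5504)^0.5152 = 1.3724^0.5152 ≈ 1.1771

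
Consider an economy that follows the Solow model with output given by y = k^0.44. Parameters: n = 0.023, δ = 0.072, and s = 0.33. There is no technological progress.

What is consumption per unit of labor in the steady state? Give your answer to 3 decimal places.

c* ≈ 1.782

Steady state requires s·f(k) = (n + δ)·k, i.e. s·k^α = (n + δ)·k.
Dividing both sides by k: k^(1−α) = s / (n + δ).
k^0.56 = 0.33 / (0.023 + 0.072) = 0.33 / 0.095 = 3.4737
k* = 3.4737^(1/0.56) ≈ 9.2406
y* = (k*)^α = 9.2406^0.44 ≈ 2.6602
c* = (1 − s)·y* = (1 − 0.33) × 2.6602 ≈ 1.7823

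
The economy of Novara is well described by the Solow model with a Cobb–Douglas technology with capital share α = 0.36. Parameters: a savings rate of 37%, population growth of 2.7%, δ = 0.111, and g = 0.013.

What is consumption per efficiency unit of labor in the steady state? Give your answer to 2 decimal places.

Steady state requires s·f(k) = (n + g + δ)·k, i.e. s·k^α = (n + g + δ)·k.
Rearranging, k^(1−α) = s / (n + g + δ).
k^0.64 = 0.37 / (0.027 + 0.013 + 0.111) = 0.37 / 0.151 = 2.4503
k* = 2.4503^(1/0.64) ≈ 4.0565
y* = (k*)^α = 4.0565^0.36 ≈ 1.6555
c* = (1 − s)·y* = (1 − 0.37) × 1.6555 ≈ 1.0430

c* = 1.04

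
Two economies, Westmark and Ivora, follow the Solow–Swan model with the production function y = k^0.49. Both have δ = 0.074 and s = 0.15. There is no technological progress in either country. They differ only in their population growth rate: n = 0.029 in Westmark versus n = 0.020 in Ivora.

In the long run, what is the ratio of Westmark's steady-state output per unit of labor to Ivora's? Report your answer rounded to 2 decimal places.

ratio ≈ 0.92

Steady-state y* = [s/(n + δ)]^(α/(1−α)), so the ratio is [ (s_W/(n + δ)_W) / (s_I/(n + δ)_I) ]^0.9608.
s_W/(n + δ)_W = 0.15/0.103 = 1.4563; s_I/(n + δ)_I = 0.15/0.094 = 1.5957.
Ratio = (1.4563/1.5957)^0.9608 = 0.9126^0.9608 ≈ 0.9159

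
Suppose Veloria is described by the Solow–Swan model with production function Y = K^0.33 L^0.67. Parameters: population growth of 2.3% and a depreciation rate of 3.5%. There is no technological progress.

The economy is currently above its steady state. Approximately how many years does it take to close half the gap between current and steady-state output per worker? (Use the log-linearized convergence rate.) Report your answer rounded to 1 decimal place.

t_½ ≈ 17.8 years

Near the steady state the convergence rate is λ = (1 − α)(n + δ).
λ = (1 − 0.33) × 0.058 = 0.67 × 0.058 = 0.03886
Half-life = ln 2 / λ = 0.6931 / 0.03886 ≈ 17.84 years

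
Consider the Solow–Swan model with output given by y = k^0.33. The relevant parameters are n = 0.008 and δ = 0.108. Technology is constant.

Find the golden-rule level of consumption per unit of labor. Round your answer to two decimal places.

At the golden rule, f'(k) = n + δ, so α·k^(α−1) = n + δ and k_gold = (α/(n + δ))^(1/(1−α)).
k_gold = (0.33/0.116)^(1/0.67) = 2.8448^1.4925 ≈ 4.7607
c_gold = f(k_gold) − (n + δ)·k_gold = 1.6735 − 0.116×4.7607 ≈ 1.1213

c_gold ≈ 1.12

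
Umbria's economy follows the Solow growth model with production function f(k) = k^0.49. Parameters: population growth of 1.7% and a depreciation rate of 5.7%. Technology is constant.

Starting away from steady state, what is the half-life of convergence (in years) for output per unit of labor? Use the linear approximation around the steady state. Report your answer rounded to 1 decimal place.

Near the steady state the convergence rate is λ = (1 − α)(n + δ).
λ = (1 − 0.49) × 0.074 = 0.51 × 0.074 = 0.03774
Half-life = ln 2 / λ = 0.6931 / 0.03774 ≈ 18.37 years

about 18.4 years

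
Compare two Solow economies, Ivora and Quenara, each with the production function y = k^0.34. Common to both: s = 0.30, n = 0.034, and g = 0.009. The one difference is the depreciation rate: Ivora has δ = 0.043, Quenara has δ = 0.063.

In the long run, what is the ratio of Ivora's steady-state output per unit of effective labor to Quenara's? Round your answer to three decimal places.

ratio ≈ 1.114

Steady-state y* = [s/(n + g + δ)]^(α/(1−α)), so the ratio is [ (s_I/(n + g + δ)_I) / (s_Q/(n + g + δ)_Q) ]^0.5152.
s_I/(n + g + δ)_I = 0.30/0.086 = 3.4884; s_Q/(n + g + δ)_Q = 0.30/0.106 = 2.8302.
Ratio = (3.4884/2.8302)^0.5152 = 1.2326^0.5152 ≈ 1.1138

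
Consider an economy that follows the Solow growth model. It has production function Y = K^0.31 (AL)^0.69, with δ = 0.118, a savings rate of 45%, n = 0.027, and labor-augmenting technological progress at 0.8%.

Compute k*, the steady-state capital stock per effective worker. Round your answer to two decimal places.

k* = 4.78

Steady state requires s·f(k) = (n + g + δ)·k, i.e. s·k^α = (n + g + δ)·k.
Dividing both sides by k: k^(1−α) = s / (n + g + δ).
k^0.69 = 0.45 / (0.027 + 0.008 + 0.118) = 0.45 / 0.153 = 2.9412
k* = 2.9412^(1/0.69) ≈ 4.7755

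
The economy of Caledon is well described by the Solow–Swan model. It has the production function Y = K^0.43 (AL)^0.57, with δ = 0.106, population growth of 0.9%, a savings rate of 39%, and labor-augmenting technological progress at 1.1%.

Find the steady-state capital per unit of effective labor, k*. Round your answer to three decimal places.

k* ≈ 7.259

In steady state, investment equals break-even investment: s·k^α = (n + g + δ)·k.
Rearranging, k^(1−α) = s / (n + g + δ).
k^0.57 = 0.39 / (0.009 + 0.011 + 0.106) = 0.39 / 0.126 = 3.0952
k* = 3.0952^(1/0.57) ≈ 7.2587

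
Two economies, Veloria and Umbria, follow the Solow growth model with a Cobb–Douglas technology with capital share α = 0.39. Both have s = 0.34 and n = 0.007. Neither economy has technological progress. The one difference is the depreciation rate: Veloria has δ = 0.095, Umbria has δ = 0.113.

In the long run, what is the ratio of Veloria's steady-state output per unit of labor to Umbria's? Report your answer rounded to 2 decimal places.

ratio ≈ 1.11

Steady-state y* = [s/(n + δ)]^(α/(1−α)), so the ratio is [ (s_V/(n + δ)_V) / (s_U/(n + δ)_U) ]^0.6393.
s_V/(n + δ)_V = 0.34/0.102 = 3.3333; s_U/(n + δ)_U = 0.34/0.120 = 2.8333.
Ratio = (3.3333/2.8333)^0.6393 = 1.1765^0.6393 ≈ 1.1095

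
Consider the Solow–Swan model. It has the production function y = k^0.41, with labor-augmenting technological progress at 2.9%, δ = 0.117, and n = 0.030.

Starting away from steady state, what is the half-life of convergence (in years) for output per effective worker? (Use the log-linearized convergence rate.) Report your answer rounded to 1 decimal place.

Near the steady state the convergence rate is λ = (1 − α)(n + g + δ).
λ = (1 − 0.41) × 0.176 = 0.59 × 0.176 = 0.10384
Half-life = ln 2 / λ = 0.6931 / 0.10384 ≈ 6.67 years

about 6.7 years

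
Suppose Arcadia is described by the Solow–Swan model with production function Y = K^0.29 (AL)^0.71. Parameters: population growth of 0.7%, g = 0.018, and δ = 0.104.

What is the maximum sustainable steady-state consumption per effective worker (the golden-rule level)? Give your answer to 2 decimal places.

c_gold ≈ 0.99

At the golden rule, f'(k) = n + g + δ, so α·k^(α−1) = n + g + δ and k_gold = (α/(n + g + δ))^(1/(1−α)).
k_gold = (0.29/0.129)^(1/0.71) = 2.2481^1.4085 ≈ 3.1299
c_gold = f(k_gold) − (n + g + δ)·k_gold = 1.3922 − 0.129×3.1299 ≈ 0.9884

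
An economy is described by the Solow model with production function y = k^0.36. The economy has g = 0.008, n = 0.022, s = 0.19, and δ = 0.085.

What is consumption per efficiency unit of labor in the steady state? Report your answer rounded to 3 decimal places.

c* = 1.074

Steady state requires s·f(k) = (n + g + δ)·k, i.e. s·k^α = (n + g + δ)·k.
Rearranging, k^(1−α) = s / (n + g + δ).
k^0.64 = 0.19 / (0.022 + 0.008 + 0.085) = 0.19 / 0.115 = 1.6522
k* = 1.6522^(1/0.64) ≈ 2.1914
y* = (k*)^α = 2.1914^0.36 ≈ 1.3264
c* = (1 − s)·y* = (1 − 0.19) × 1.3264 ≈ 1.0744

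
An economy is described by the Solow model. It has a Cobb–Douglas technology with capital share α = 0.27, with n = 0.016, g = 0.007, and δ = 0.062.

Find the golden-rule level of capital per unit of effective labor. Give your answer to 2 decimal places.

The golden rule sets f'(k) = n + g + δ, i.e. α·k^(α−1) = n + g + δ.
So k^(1−α) = α / (n + g + δ) = 0.27 / 0.085 = 3.1765.
k_gold = 3.1765^(1/0.73) ≈ 4.8708

k_gold ≈ 4.87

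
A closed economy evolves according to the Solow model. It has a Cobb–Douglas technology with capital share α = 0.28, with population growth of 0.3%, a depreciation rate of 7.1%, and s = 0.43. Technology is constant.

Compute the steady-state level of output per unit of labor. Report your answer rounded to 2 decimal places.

At the steady state, Δk = 0, so s·k^α = (n + δ)·k.
Rearranging, k^(1−α) = s / (n + δ).
k^0.72 = 0.43 / (0.003 + 0.071) = 0.43 / 0.074 = 5.8108
k* = 5.8108^(1/0.72) ≈ 11.5196
y* = (k*)^α = 11.5196^0.28 ≈ 1.9825

y* = 1.98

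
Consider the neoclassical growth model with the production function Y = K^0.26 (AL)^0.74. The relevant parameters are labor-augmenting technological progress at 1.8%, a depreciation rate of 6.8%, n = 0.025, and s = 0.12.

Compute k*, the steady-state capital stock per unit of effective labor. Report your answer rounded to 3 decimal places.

At the steady state, Δk = 0, so s·k^α = (n + g + δ)·k.
Dividing both sides by k: k^(1−α) = s / (n + g + δ).
k^0.74 = 0.12 / (0.025 + 0.018 + 0.068) = 0.12 / 0.111 = 1.0811
k* = 1.0811^(1/0.74) ≈ 1.1111

k* ≈ 1.111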